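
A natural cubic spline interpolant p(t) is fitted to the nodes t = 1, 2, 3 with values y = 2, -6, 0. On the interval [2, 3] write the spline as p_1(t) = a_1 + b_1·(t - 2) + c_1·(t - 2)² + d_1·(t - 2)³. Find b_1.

With M_i denoting the second derivative at x_i, h_i = 1, 1, and Δ_i = (y_(i+1) − y_i)/h_i = -8, 6:
  1·M_0 + 4·M_1 + 1·M_2 = 6(Δ_1 - Δ_0) = 84
Natural end conditions: M_0 = M_2 = 0.
Solving: M_0 = 0, M_1 = 21, M_2 = 0.
On [2, 3], with p_1(t) = a_1 + b_1·(t - 2) + c_1·(t - 2)² + d_1·(t - 2)³: c_1 = M_1/2 = 21/2, d_1 = (M_2 - M_1)/(6h_1) = -7/2, b_1 = Δ_1 - h_1(2M_1 + M_2)/6 = -1.

-1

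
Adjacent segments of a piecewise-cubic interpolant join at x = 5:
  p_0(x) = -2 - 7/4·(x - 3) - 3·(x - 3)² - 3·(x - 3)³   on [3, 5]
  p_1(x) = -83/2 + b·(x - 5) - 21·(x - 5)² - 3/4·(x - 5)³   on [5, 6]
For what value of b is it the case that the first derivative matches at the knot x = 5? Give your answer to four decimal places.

-49.7500

p_0'(x) = -7/4 - 6·(x - 3) - 9·(x - 3)², so p_0'(5) = -199/4. On the right, p_1'(5) = b, so b = -199/4.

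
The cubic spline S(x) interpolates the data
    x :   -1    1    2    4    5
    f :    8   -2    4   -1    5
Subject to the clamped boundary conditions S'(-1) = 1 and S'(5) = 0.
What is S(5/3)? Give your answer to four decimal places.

2.1199

With M_i denoting the second derivative at x_i, h_i = 2, 1, 2, 1, and Δ_i = (y_(i+1) − y_i)/h_i = -5, 6, -5/2, 6:
  2·M_0 + 6·M_1 + 1·M_2 = 6(Δ_1 - Δ_0) = 66
  1·M_1 + 6·M_2 + 2·M_3 = 6(Δ_2 - Δ_1) = -51
  2·M_2 + 6·M_3 + 1·M_4 = 6(Δ_3 - Δ_2) = 51
Clamped end conditions give two more equations: 2h_0·M_0 + h_0·M_1 = 6(Δ_0 - S'(-1)) = -36 and h_3·M_3 + 2h_3·M_4 = 6(S'(5) - Δ_3) = -36.
Forward elimination and back-substitution give M_0 = -3577/186, M_1 = 1903/93, M_2 = -1703/93, M_3 = 1786/93, M_4 = -2567/93.
On [1, 2], S(x) = -2 + 415/186·(x - 1) + 1903/186·(x - 1)² - 601/93·(x - 1)³.
With (x - 1) = 2/3: S(5/3) = 5323/2511.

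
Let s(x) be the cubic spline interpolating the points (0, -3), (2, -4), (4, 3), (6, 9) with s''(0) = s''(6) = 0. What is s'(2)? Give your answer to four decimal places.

1.7000

Write M_i for s''(x_i). With h_i = 2, 2, 2 and divided differences Δ_i = -1/2, 7/2, 3, the continuity of s' gives the tridiagonal system
  2·M_0 + 8·M_1 + 2·M_2 = 6(Δ_1 - Δ_0) = 24
  2·M_1 + 8·M_2 + 2·M_3 = 6(Δ_2 - Δ_1) = -3
Natural end conditions: M_0 = M_3 = 0.
Solving: M_0 = 0, M_1 = 33/10, M_2 = -6/5, M_3 = 0.
On [2, 4], s'(x) = b_1 + 2c_1·(x - 2) + 3d_1·(x - 2)² with b_1 = Δ_1 - h_1(2M_1 + M_2)/6 = 17/10, c_1 = M_1/2 = 33/20, d_1 = (M_2 - M_1)/(6h_1) = -3/8. So s'(2) = 17/10.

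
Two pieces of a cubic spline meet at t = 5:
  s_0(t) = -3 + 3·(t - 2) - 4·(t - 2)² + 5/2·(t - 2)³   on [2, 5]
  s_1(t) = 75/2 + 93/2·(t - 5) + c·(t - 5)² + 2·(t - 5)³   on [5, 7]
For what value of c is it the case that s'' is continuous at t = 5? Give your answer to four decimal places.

18.5000

s_0''(t) = -8 + 15·(t - 2), so s_0''(5) = 37. On the right, s_1''(5) = 2c, so c = 37/2.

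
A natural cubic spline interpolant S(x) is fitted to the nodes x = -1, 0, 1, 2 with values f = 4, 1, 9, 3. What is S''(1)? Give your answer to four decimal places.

-26.8000

With M_i denoting the second derivative at x_i, h_i = 1, 1, 1, and Δ_i = (y_(i+1) − y_i)/h_i = -3, 8, -6:
  1·M_0 + 4·M_1 + 1·M_2 = 6(Δ_1 - Δ_0) = 66
  1·M_1 + 4·M_2 + 1·M_3 = 6(Δ_2 - Δ_1) = -84
Natural end conditions: M_0 = M_3 = 0.
Solving the tridiagonal system: M_0 = 0, M_1 = 116/5, M_2 = -134/5, M_3 = 0.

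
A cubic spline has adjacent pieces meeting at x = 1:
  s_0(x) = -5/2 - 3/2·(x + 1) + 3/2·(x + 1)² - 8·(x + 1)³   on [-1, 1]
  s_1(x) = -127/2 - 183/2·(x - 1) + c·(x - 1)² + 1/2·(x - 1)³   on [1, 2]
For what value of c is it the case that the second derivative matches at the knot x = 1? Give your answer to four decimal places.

-46.5000

s_0''(x) = 3 - 48·(x + 1), so s_0''(1) = -93. On the right, s_1''(1) = 2c, so c = -93/2.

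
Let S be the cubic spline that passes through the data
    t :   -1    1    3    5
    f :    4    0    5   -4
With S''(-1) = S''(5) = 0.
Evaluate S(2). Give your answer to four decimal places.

2.8750

Write M_i for S''(x_i). With h_i = 2, 2, 2 and divided differences Δ_i = -2, 5/2, -9/2, the continuity of S' gives the tridiagonal system
  2·M_0 + 8·M_1 + 2·M_2 = 6(Δ_1 - Δ_0) = 27
  2·M_1 + 8·M_2 + 2·M_3 = 6(Δ_2 - Δ_1) = -42
Natural end conditions: M_0 = M_3 = 0.
Forward elimination and back-substitution give M_0 = 0, M_1 = 5, M_2 = -13/2, M_3 = 0.
On [1, 3], S(t) = 0 + 4/3·(t - 1) + 5/2·(t - 1)² - 23/24·(t - 1)³.
With (t - 1) = 1: S(2) = 23/8.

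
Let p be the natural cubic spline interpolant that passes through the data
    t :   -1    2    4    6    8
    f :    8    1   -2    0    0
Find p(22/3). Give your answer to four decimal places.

With m_i denoting the second derivative at x_i, h_i = 3, 2, 2, 2, and Δ_i = (y_(i+1) − y_i)/h_i = -7/3, -3/2, 1, 0:
  3·m_0 + 10·m_1 + 2·m_2 = 6(Δ_1 - Δ_0) = 5
  2·m_1 + 8·m_2 + 2·m_3 = 6(Δ_2 - Δ_1) = 15
  2·m_2 + 8·m_3 + 2·m_4 = 6(Δ_3 - Δ_2) = -6
Natural end conditions: m_0 = m_4 = 0.
Forward elimination and back-substitution give m_0 = 0, m_1 = 9/142, m_2 = 155/71, m_3 = -92/71, m_4 = 0.
On [6, 8], p(t) = 0 + 184/213·(t - 6) - 46/71·(t - 6)² + 23/213·(t - 6)³.
With (t - 6) = 4/3: p(22/3) = 1472/5751.

0.2560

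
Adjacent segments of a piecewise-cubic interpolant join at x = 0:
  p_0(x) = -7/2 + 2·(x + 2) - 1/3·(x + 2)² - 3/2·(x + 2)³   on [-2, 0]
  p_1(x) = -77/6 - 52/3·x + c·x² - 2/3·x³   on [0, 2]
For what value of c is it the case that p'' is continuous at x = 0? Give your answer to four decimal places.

p_0''(x) = -2/3 - 9·(x + 2), so p_0''(0) = -56/3. On the right, p_1''(0) = 2c, so c = -28/3.

-9.3333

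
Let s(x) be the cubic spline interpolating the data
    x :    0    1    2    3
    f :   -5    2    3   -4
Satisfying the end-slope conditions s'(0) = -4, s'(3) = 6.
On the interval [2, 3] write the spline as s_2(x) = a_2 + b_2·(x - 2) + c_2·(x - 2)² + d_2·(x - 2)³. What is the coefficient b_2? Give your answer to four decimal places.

-8.2667

With M_i denoting the second derivative at x_i, h_i = 1, 1, 1, and Δ_i = (y_(i+1) − y_i)/h_i = 7, 1, -7:
  1·M_0 + 4·M_1 + 1·M_2 = 6(Δ_1 - Δ_0) = -36
  1·M_1 + 4·M_2 + 1·M_3 = 6(Δ_2 - Δ_1) = -48
Clamped end conditions give two more equations: 2h_0·M_0 + h_0·M_1 = 6(Δ_0 - s'(0)) = 66 and h_2·M_2 + 2h_2·M_3 = 6(s'(3) - Δ_2) = 78.
Solving: M_0 = 598/15, M_1 = -206/15, M_2 = -314/15, M_3 = 742/15.
On [2, 3], with s_2(x) = a_2 + b_2·(x - 2) + c_2·(x - 2)² + d_2·(x - 2)³: c_2 = M_2/2 = -157/15, d_2 = (M_3 - M_2)/(6h_2) = 176/15, b_2 = Δ_2 - h_2(2M_2 + M_3)/6 = -124/15.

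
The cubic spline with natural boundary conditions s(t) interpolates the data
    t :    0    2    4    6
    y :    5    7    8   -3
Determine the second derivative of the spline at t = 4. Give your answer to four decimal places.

Write M_i for s''(x_i). With h_i = 2, 2, 2 and divided differences Δ_i = 1, 1/2, -11/2, the continuity of s' gives the tridiagonal system
  2·M_0 + 8·M_1 + 2·M_2 = 6(Δ_1 - Δ_0) = -3
  2·M_1 + 8·M_2 + 2·M_3 = 6(Δ_2 - Δ_1) = -36
Natural end conditions: M_0 = M_3 = 0.
Hence M_0 = 0, M_1 = 4/5, M_2 = -47/10, M_3 = 0.

-4.7000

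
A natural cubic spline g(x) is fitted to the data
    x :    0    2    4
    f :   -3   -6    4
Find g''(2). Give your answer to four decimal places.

Put M_i = g'' at the i-th knot. Here h = (2, 2) and Δ = (-3/2, 5), so the interior equations h_(i-1)·M_(i-1) + 2(h_(i-1)+h_i)·M_i + h_i·M_(i+1) = 6(Δ_i − Δ_(i-1)) read
  2·M_0 + 8·M_1 + 2·M_2 = 6(Δ_1 - Δ_0) = 39
Natural end conditions: M_0 = M_2 = 0.
Forward elimination and back-substitution give M_0 = 0, M_1 = 39/8, M_2 = 0.

4.8750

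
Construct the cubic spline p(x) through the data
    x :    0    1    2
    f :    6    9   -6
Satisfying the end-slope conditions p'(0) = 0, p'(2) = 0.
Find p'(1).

Let M_i = p''(x_i). Step sizes h_i = 1, 1; slopes of the chords Δ_i = (y_(i+1) - y_i)/h_i = 3, -15.
  1·M_0 + 4·M_1 + 1·M_2 = 6(Δ_1 - Δ_0) = -108
Clamped end conditions give two more equations: 2h_0·M_0 + h_0·M_1 = 6(Δ_0 - p'(0)) = 18 and h_1·M_1 + 2h_1·M_2 = 6(p'(2) - Δ_1) = 90.
Hence M_0 = 36, M_1 = -54, M_2 = 72.
On [1, 2], p'(x) = b_1 + 2c_1·(x - 1) + 3d_1·(x - 1)² with b_1 = Δ_1 - h_1(2M_1 + M_2)/6 = -9, c_1 = M_1/2 = -27, d_1 = (M_2 - M_1)/(6h_1) = 21. So p'(1) = -9.

-9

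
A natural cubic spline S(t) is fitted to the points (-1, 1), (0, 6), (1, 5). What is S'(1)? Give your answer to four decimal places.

-2.5000

With σ_i denoting the second derivative at x_i, h_i = 1, 1, and Δ_i = (y_(i+1) − y_i)/h_i = 5, -1:
  1·σ_0 + 4·σ_1 + 1·σ_2 = 6(Δ_1 - Δ_0) = -36
Natural end conditions: σ_0 = σ_2 = 0.
Solving the tridiagonal system: σ_0 = 0, σ_1 = -9, σ_2 = 0.
On [0, 1], S'(t) = b_1 + 2c_1·t + 3d_1·t² with b_1 = Δ_1 - h_1(2σ_1 + σ_2)/6 = 2, c_1 = σ_1/2 = -9/2, d_1 = (σ_2 - σ_1)/(6h_1) = 3/2. So S'(1) = -5/2.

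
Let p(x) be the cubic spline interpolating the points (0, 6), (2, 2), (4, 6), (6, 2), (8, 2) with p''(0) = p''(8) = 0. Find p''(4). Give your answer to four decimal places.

-4.7143

Write m_i for p''(x_i). With h_i = 2, 2, 2, 2 and divided differences Δ_i = -2, 2, -2, 0, the continuity of p' gives the tridiagonal system
  2·m_0 + 8·m_1 + 2·m_2 = 6(Δ_1 - Δ_0) = 24
  2·m_1 + 8·m_2 + 2·m_3 = 6(Δ_2 - Δ_1) = -24
  2·m_2 + 8·m_3 + 2·m_4 = 6(Δ_3 - Δ_2) = 12
Natural end conditions: m_0 = m_4 = 0.
Forward elimination and back-substitution give m_0 = 0, m_1 = 117/28, m_2 = -33/7, m_3 = 75/28, m_4 = 0.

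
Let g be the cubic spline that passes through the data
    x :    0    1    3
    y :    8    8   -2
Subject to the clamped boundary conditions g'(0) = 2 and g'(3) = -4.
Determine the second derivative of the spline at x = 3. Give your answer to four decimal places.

4.5000

Let σ_i = g''(x_i). Step sizes h_i = 1, 2; slopes of the chords Δ_i = (y_(i+1) - y_i)/h_i = 0, -5.
  1·σ_0 + 6·σ_1 + 2·σ_2 = 6(Δ_1 - Δ_0) = -30
Clamped end conditions give two more equations: 2h_0·σ_0 + h_0·σ_1 = 6(Δ_0 - g'(0)) = -12 and h_1·σ_1 + 2h_1·σ_2 = 6(g'(3) - Δ_1) = 6.
Forward elimination and back-substitution give σ_0 = -3, σ_1 = -6, σ_2 = 9/2.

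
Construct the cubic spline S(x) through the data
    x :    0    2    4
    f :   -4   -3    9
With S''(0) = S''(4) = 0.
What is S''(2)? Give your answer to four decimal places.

Write σ_i for S''(x_i). With h_i = 2, 2 and divided differences Δ_i = 1/2, 6, the continuity of S' gives the tridiagonal system
  2·σ_0 + 8·σ_1 + 2·σ_2 = 6(Δ_1 - Δ_0) = 33
Natural end conditions: σ_0 = σ_2 = 0.
Hence σ_0 = 0, σ_1 = 33/8, σ_2 = 0.

4.1250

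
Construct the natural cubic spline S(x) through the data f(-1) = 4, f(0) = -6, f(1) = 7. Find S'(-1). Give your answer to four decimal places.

Put m_i = S'' at the i-th knot. Here h = (1, 1) and Δ = (-10, 13), so the interior equations h_(i-1)·m_(i-1) + 2(h_(i-1)+h_i)·m_i + h_i·m_(i+1) = 6(Δ_i − Δ_(i-1)) read
  1·m_0 + 4·m_1 + 1·m_2 = 6(Δ_1 - Δ_0) = 138
Natural end conditions: m_0 = m_2 = 0.
Forward elimination and back-substitution give m_0 = 0, m_1 = 69/2, m_2 = 0.
On [-1, 0], S'(x) = b_0 + 2c_0·(x + 1) + 3d_0·(x + 1)² with b_0 = Δ_0 - h_0(2m_0 + m_1)/6 = -63/4, c_0 = m_0/2 = 0, d_0 = (m_1 - m_0)/(6h_0) = 23/4. So S'(-1) = -63/4.

-15.7500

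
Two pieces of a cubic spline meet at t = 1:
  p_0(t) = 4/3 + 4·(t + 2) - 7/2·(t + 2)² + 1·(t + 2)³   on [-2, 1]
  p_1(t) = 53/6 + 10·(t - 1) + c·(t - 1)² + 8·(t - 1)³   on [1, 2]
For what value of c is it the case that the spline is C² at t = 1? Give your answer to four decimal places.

p_0''(t) = -7 + 6·(t + 2), so p_0''(1) = 11. On the right, p_1''(1) = 2c, so c = 11/2.

5.5000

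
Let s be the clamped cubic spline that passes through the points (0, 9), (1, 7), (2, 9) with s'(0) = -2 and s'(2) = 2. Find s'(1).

Put m_i = s'' at the i-th knot. Here h = (1, 1) and Δ = (-2, 2), so the interior equations h_(i-1)·m_(i-1) + 2(h_(i-1)+h_i)·m_i + h_i·m_(i+1) = 6(Δ_i − Δ_(i-1)) read
  1·m_0 + 4·m_1 + 1·m_2 = 6(Δ_1 - Δ_0) = 24
Clamped end conditions give two more equations: 2h_0·m_0 + h_0·m_1 = 6(Δ_0 - s'(0)) = 0 and h_1·m_1 + 2h_1·m_2 = 6(s'(2) - Δ_1) = 0.
Solving: m_0 = -4, m_1 = 8, m_2 = -4.
On [1, 2], s'(x) = b_1 + 2c_1·(x - 1) + 3d_1·(x - 1)² with b_1 = Δ_1 - h_1(2m_1 + m_2)/6 = 0, c_1 = m_1/2 = 4, d_1 = (m_2 - m_1)/(6h_1) = -2. So s'(1) = 0.

0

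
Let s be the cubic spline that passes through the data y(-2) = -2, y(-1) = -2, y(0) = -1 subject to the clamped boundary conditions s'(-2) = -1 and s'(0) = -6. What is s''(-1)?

8

Write m_i for s''(x_i). With h_i = 1, 1 and divided differences Δ_i = 0, 1, the continuity of s' gives the tridiagonal system
  1·m_0 + 4·m_1 + 1·m_2 = 6(Δ_1 - Δ_0) = 6
Clamped end conditions give two more equations: 2h_0·m_0 + h_0·m_1 = 6(Δ_0 - s'(-2)) = 6 and h_1·m_1 + 2h_1·m_2 = 6(s'(0) - Δ_1) = -42.
Forward elimination and back-substitution give m_0 = -1, m_1 = 8, m_2 = -25.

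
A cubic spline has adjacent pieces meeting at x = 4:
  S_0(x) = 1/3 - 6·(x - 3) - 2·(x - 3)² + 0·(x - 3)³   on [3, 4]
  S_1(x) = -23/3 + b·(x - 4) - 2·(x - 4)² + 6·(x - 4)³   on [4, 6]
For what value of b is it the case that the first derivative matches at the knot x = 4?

-10

S_0'(x) = -6 - 4·(x - 3) + 0·(x - 3)², so S_0'(4) = -10. On the right, S_1'(4) = b, so b = -10.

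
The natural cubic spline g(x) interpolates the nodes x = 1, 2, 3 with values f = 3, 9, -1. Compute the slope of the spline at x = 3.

With σ_i denoting the second derivative at x_i, h_i = 1, 1, and Δ_i = (y_(i+1) − y_i)/h_i = 6, -10:
  1·σ_0 + 4·σ_1 + 1·σ_2 = 6(Δ_1 - Δ_0) = -96
Natural end conditions: σ_0 = σ_2 = 0.
Forward elimination and back-substitution give σ_0 = 0, σ_1 = -24, σ_2 = 0.
On [2, 3], g'(x) = b_1 + 2c_1·(x - 2) + 3d_1·(x - 2)² with b_1 = Δ_1 - h_1(2σ_1 + σ_2)/6 = -2, c_1 = σ_1/2 = -12, d_1 = (σ_2 - σ_1)/(6h_1) = 4. So g'(3) = -14.

-14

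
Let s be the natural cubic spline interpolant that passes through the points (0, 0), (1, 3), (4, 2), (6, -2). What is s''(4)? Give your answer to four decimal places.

-0.2817

With M_i denoting the second derivative at x_i, h_i = 1, 3, 2, and Δ_i = (y_(i+1) − y_i)/h_i = 3, -1/3, -2:
  1·M_0 + 8·M_1 + 3·M_2 = 6(Δ_1 - Δ_0) = -20
  3·M_1 + 10·M_2 + 2·M_3 = 6(Δ_2 - Δ_1) = -10
Natural end conditions: M_0 = M_3 = 0.
Forward elimination and back-substitution give M_0 = 0, M_1 = -170/71, M_2 = -20/71, M_3 = 0.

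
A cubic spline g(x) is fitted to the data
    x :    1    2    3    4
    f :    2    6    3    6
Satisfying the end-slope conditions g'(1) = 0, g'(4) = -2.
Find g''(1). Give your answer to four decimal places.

22.6667

With σ_i denoting the second derivative at x_i, h_i = 1, 1, 1, and Δ_i = (y_(i+1) − y_i)/h_i = 4, -3, 3:
  1·σ_0 + 4·σ_1 + 1·σ_2 = 6(Δ_1 - Δ_0) = -42
  1·σ_1 + 4·σ_2 + 1·σ_3 = 6(Δ_2 - Δ_1) = 36
Clamped end conditions give two more equations: 2h_0·σ_0 + h_0·σ_1 = 6(Δ_0 - g'(1)) = 24 and h_2·σ_2 + 2h_2·σ_3 = 6(g'(4) - Δ_2) = -30.
Forward elimination and back-substitution give σ_0 = 68/3, σ_1 = -64/3, σ_2 = 62/3, σ_3 = -76/3.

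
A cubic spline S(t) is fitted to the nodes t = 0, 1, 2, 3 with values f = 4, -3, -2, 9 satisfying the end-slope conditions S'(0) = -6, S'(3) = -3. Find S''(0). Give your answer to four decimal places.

-6.4000

Write M_i for S''(x_i). With h_i = 1, 1, 1 and divided differences Δ_i = -7, 1, 11, the continuity of S' gives the tridiagonal system
  1·M_0 + 4·M_1 + 1·M_2 = 6(Δ_1 - Δ_0) = 48
  1·M_1 + 4·M_2 + 1·M_3 = 6(Δ_2 - Δ_1) = 60
Clamped end conditions give two more equations: 2h_0·M_0 + h_0·M_1 = 6(Δ_0 - S'(0)) = -6 and h_2·M_2 + 2h_2·M_3 = 6(S'(3) - Δ_2) = -84.
Hence M_0 = -32/5, M_1 = 34/5, M_2 = 136/5, M_3 = -278/5.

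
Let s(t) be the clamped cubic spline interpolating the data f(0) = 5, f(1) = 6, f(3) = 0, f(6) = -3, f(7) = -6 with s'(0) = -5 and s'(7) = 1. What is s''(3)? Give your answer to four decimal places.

4.5676

Let M_i = s''(x_i). Step sizes h_i = 1, 2, 3, 1; slopes of the chords Δ_i = (y_(i+1) - y_i)/h_i = 1, -3, -1, -3.
  1·M_0 + 6·M_1 + 2·M_2 = 6(Δ_1 - Δ_0) = -24
  2·M_1 + 10·M_2 + 3·M_3 = 6(Δ_2 - Δ_1) = 12
  3·M_2 + 8·M_3 + 1·M_4 = 6(Δ_3 - Δ_2) = -12
Clamped end conditions give two more equations: 2h_0·M_0 + h_0·M_1 = 6(Δ_0 - s'(0)) = 36 and h_3·M_3 + 2h_3·M_4 = 6(s'(7) - Δ_3) = 24.
Hence M_0 = 838/37, M_1 = -344/37, M_2 = 169/37, M_3 = -186/37, M_4 = 537/37.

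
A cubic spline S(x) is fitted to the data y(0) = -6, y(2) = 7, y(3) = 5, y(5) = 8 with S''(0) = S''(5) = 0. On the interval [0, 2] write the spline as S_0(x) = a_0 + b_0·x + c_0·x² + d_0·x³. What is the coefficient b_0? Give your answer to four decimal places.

9.6143

Write σ_i for S''(x_i). With h_i = 2, 1, 2 and divided differences Δ_i = 13/2, -2, 3/2, the continuity of S' gives the tridiagonal system
  2·σ_0 + 6·σ_1 + 1·σ_2 = 6(Δ_1 - Δ_0) = -51
  1·σ_1 + 6·σ_2 + 2·σ_3 = 6(Δ_2 - Δ_1) = 21
Natural end conditions: σ_0 = σ_3 = 0.
Forward elimination and back-substitution give σ_0 = 0, σ_1 = -327/35, σ_2 = 177/35, σ_3 = 0.
On [0, 2], with S_0(x) = a_0 + b_0·x + c_0·x² + d_0·x³: c_0 = σ_0/2 = 0, d_0 = (σ_1 - σ_0)/(6h_0) = -109/140, b_0 = Δ_0 - h_0(2σ_0 + σ_1)/6 = 673/70.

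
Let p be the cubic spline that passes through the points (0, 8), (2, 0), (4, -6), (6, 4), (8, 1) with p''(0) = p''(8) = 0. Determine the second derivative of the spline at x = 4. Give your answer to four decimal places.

Put M_i = p'' at the i-th knot. Here h = (2, 2, 2, 2) and Δ = (-4, -3, 5, -3/2), so the interior equations h_(i-1)·M_(i-1) + 2(h_(i-1)+h_i)·M_i + h_i·M_(i+1) = 6(Δ_i − Δ_(i-1)) read
  2·M_0 + 8·M_1 + 2·M_2 = 6(Δ_1 - Δ_0) = 6
  2·M_1 + 8·M_2 + 2·M_3 = 6(Δ_2 - Δ_1) = 48
  2·M_2 + 8·M_3 + 2·M_4 = 6(Δ_3 - Δ_2) = -39
Natural end conditions: M_0 = M_4 = 0.
Solving the tridiagonal system: M_0 = 0, M_1 = -141/112, M_2 = 225/28, M_3 = -771/112, M_4 = 0.

8.0357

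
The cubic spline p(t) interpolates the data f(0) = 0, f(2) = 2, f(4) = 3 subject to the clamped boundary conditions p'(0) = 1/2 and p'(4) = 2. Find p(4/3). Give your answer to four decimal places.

1.4074

Let M_i = p''(x_i). Step sizes h_i = 2, 2; slopes of the chords Δ_i = (y_(i+1) - y_i)/h_i = 1, 1/2.
  2·M_0 + 8·M_1 + 2·M_2 = 6(Δ_1 - Δ_0) = -3
Clamped end conditions give two more equations: 2h_0·M_0 + h_0·M_1 = 6(Δ_0 - p'(0)) = 3 and h_1·M_1 + 2h_1·M_2 = 6(p'(4) - Δ_1) = 9.
Solving the tridiagonal system: M_0 = 3/2, M_1 = -3/2, M_2 = 3.
On [0, 2], p(t) = 0 + 1/2·t + 3/4·t² - 1/4·t³.
With t = 4/3: p(4/3) = 38/27.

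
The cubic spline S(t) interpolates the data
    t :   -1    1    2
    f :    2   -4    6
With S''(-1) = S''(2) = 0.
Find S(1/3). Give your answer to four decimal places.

Write m_i for S''(x_i). With h_i = 2, 1 and divided differences Δ_i = -3, 10, the continuity of S' gives the tridiagonal system
  2·m_0 + 6·m_1 + 1·m_2 = 6(Δ_1 - Δ_0) = 78
Natural end conditions: m_0 = m_2 = 0.
Hence m_0 = 0, m_1 = 13, m_2 = 0.
On [-1, 1], S(t) = 2 - 22/3·(t + 1) + 0·(t + 1)² + 13/12·(t + 1)³.
With (t + 1) = 4/3: S(1/3) = -422/81.

-5.2099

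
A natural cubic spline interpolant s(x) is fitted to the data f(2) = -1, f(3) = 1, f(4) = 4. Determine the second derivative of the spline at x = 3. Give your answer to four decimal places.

1.5000

With M_i denoting the second derivative at x_i, h_i = 1, 1, and Δ_i = (y_(i+1) − y_i)/h_i = 2, 3:
  1·M_0 + 4·M_1 + 1·M_2 = 6(Δ_1 - Δ_0) = 6
Natural end conditions: M_0 = M_2 = 0.
Solving the tridiagonal system: M_0 = 0, M_1 = 3/2, M_2 = 0.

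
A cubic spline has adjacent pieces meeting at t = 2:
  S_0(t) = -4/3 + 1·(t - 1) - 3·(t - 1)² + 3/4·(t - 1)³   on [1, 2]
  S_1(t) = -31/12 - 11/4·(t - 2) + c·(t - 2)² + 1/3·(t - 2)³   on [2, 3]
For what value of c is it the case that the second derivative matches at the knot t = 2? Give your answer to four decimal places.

-0.7500

S_0''(t) = -6 + 9/2·(t - 1), so S_0''(2) = -3/2. On the right, S_1''(2) = 2c, so c = -3/4.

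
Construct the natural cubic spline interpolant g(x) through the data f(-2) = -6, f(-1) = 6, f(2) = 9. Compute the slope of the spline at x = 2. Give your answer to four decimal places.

-3.1250

With σ_i denoting the second derivative at x_i, h_i = 1, 3, and Δ_i = (y_(i+1) − y_i)/h_i = 12, 1:
  1·σ_0 + 8·σ_1 + 3·σ_2 = 6(Δ_1 - Δ_0) = -66
Natural end conditions: σ_0 = σ_2 = 0.
Solving the tridiagonal system: σ_0 = 0, σ_1 = -33/4, σ_2 = 0.
On [-1, 2], g'(x) = b_1 + 2c_1·(x + 1) + 3d_1·(x + 1)² with b_1 = Δ_1 - h_1(2σ_1 + σ_2)/6 = 37/4, c_1 = σ_1/2 = -33/8, d_1 = (σ_2 - σ_1)/(6h_1) = 11/24. So g'(2) = -25/8.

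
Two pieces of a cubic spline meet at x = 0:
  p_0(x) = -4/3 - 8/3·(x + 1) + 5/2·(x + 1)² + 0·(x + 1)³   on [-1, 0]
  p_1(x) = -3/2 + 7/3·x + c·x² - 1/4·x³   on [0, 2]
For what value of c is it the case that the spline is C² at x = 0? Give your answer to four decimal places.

2.5000

p_0''(x) = 5 + 0·(x + 1), so p_0''(0) = 5. On the right, p_1''(0) = 2c, so c = 5/2.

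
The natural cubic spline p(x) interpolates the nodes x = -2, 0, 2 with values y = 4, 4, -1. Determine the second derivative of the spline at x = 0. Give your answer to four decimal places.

-1.8750

Write σ_i for p''(x_i). With h_i = 2, 2 and divided differences Δ_i = 0, -5/2, the continuity of p' gives the tridiagonal system
  2·σ_0 + 8·σ_1 + 2·σ_2 = 6(Δ_1 - Δ_0) = -15
Natural end conditions: σ_0 = σ_2 = 0.
Solving: σ_0 = 0, σ_1 = -15/8, σ_2 = 0.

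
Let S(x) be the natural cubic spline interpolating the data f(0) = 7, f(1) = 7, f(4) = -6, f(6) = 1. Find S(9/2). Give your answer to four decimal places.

With M_i denoting the second derivative at x_i, h_i = 1, 3, 2, and Δ_i = (y_(i+1) − y_i)/h_i = 0, -13/3, 7/2:
  1·M_0 + 8·M_1 + 3·M_2 = 6(Δ_1 - Δ_0) = -26
  3·M_1 + 10·M_2 + 2·M_3 = 6(Δ_2 - Δ_1) = 47
Natural end conditions: M_0 = M_3 = 0.
Forward elimination and back-substitution give M_0 = 0, M_1 = -401/71, M_2 = 454/71, M_3 = 0.
On [4, 6], S(x) = -6 - 325/426·(x - 4) + 227/71·(x - 4)² - 227/426·(x - 4)³.
With (x - 4) = 1/2: S(9/2) = -6417/1136.

-5.6488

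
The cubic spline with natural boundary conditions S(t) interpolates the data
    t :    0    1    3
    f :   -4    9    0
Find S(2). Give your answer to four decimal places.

8.8750

Let m_i = S''(x_i). Step sizes h_i = 1, 2; slopes of the chords Δ_i = (y_(i+1) - y_i)/h_i = 13, -9/2.
  1·m_0 + 6·m_1 + 2·m_2 = 6(Δ_1 - Δ_0) = -105
Natural end conditions: m_0 = m_2 = 0.
Solving the tridiagonal system: m_0 = 0, m_1 = -35/2, m_2 = 0.
On [1, 3], S(t) = 9 + 43/6·(t - 1) - 35/4·(t - 1)² + 35/24·(t - 1)³.
With (t - 1) = 1: S(2) = 71/8.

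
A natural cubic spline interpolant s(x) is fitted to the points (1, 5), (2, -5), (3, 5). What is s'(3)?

With M_i denoting the second derivative at x_i, h_i = 1, 1, and Δ_i = (y_(i+1) − y_i)/h_i = -10, 10:
  1·M_0 + 4·M_1 + 1·M_2 = 6(Δ_1 - Δ_0) = 120
Natural end conditions: M_0 = M_2 = 0.
Solving the tridiagonal system: M_0 = 0, M_1 = 30, M_2 = 0.
On [2, 3], s'(x) = b_1 + 2c_1·(x - 2) + 3d_1·(x - 2)² with b_1 = Δ_1 - h_1(2M_1 + M_2)/6 = 0, c_1 = M_1/2 = 15, d_1 = (M_2 - M_1)/(6h_1) = -5. So s'(3) = 15.

15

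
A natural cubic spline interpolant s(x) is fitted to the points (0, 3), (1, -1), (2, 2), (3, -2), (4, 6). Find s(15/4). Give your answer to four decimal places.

With m_i denoting the second derivative at x_i, h_i = 1, 1, 1, 1, and Δ_i = (y_(i+1) − y_i)/h_i = -4, 3, -4, 8:
  1·m_0 + 4·m_1 + 1·m_2 = 6(Δ_1 - Δ_0) = 42
  1·m_1 + 4·m_2 + 1·m_3 = 6(Δ_2 - Δ_1) = -42
  1·m_2 + 4·m_3 + 1·m_4 = 6(Δ_3 - Δ_2) = 72
Natural end conditions: m_0 = m_4 = 0.
Hence m_0 = 0, m_1 = 435/28, m_2 = -141/7, m_3 = 645/28, m_4 = 0.
On [3, 4], s(x) = -2 + 9/28·(x - 3) + 645/56·(x - 3)² - 215/56·(x - 3)³.
With (x - 3) = 3/4: s(15/4) = 11111/3584.

3.1002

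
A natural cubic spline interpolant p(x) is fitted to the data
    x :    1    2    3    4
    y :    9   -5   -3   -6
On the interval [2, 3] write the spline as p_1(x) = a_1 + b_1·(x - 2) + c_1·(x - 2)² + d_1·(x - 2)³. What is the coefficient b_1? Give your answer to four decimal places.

With m_i denoting the second derivative at x_i, h_i = 1, 1, 1, and Δ_i = (y_(i+1) − y_i)/h_i = -14, 2, -3:
  1·m_0 + 4·m_1 + 1·m_2 = 6(Δ_1 - Δ_0) = 96
  1·m_1 + 4·m_2 + 1·m_3 = 6(Δ_2 - Δ_1) = -30
Natural end conditions: m_0 = m_3 = 0.
Solving the tridiagonal system: m_0 = 0, m_1 = 138/5, m_2 = -72/5, m_3 = 0.
On [2, 3], with p_1(x) = a_1 + b_1·(x - 2) + c_1·(x - 2)² + d_1·(x - 2)³: c_1 = m_1/2 = 69/5, d_1 = (m_2 - m_1)/(6h_1) = -7, b_1 = Δ_1 - h_1(2m_1 + m_2)/6 = -24/5.

-4.8000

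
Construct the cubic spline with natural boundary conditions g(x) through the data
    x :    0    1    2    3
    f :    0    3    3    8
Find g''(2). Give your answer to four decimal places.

With σ_i denoting the second derivative at x_i, h_i = 1, 1, 1, and Δ_i = (y_(i+1) − y_i)/h_i = 3, 0, 5:
  1·σ_0 + 4·σ_1 + 1·σ_2 = 6(Δ_1 - Δ_0) = -18
  1·σ_1 + 4·σ_2 + 1·σ_3 = 6(Δ_2 - Δ_1) = 30
Natural end conditions: σ_0 = σ_3 = 0.
Solving the tridiagonal system: σ_0 = 0, σ_1 = -34/5, σ_2 = 46/5, σ_3 = 0.

9.2000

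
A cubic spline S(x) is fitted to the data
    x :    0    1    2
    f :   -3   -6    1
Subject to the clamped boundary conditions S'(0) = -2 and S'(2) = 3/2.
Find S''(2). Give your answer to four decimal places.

With m_i denoting the second derivative at x_i, h_i = 1, 1, and Δ_i = (y_(i+1) − y_i)/h_i = -3, 7:
  1·m_0 + 4·m_1 + 1·m_2 = 6(Δ_1 - Δ_0) = 60
Clamped end conditions give two more equations: 2h_0·m_0 + h_0·m_1 = 6(Δ_0 - S'(0)) = -6 and h_1·m_1 + 2h_1·m_2 = 6(S'(2) - Δ_1) = -33.
Forward elimination and back-substitution give m_0 = -65/4, m_1 = 53/2, m_2 = -119/4.

-29.7500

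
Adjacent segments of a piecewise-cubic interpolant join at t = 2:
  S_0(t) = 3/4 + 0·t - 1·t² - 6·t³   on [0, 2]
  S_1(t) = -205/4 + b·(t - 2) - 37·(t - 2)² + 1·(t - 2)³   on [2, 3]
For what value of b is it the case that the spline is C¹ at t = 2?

S_0'(t) = 0 - 2·t - 18·t², so S_0'(2) = -76. On the right, S_1'(2) = b, so b = -76.

-76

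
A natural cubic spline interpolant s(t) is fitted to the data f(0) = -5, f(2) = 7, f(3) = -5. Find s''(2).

Put M_i = s'' at the i-th knot. Here h = (2, 1) and Δ = (6, -12), so the interior equations h_(i-1)·M_(i-1) + 2(h_(i-1)+h_i)·M_i + h_i·M_(i+1) = 6(Δ_i − Δ_(i-1)) read
  2·M_0 + 6·M_1 + 1·M_2 = 6(Δ_1 - Δ_0) = -108
Natural end conditions: M_0 = M_2 = 0.
Solving the tridiagonal system: M_0 = 0, M_1 = -18, M_2 = 0.

-18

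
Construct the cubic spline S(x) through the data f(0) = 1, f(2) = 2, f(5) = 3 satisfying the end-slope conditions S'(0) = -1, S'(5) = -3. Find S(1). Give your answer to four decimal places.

0.8625

Put M_i = S'' at the i-th knot. Here h = (2, 3) and Δ = (1/2, 1/3), so the interior equations h_(i-1)·M_(i-1) + 2(h_(i-1)+h_i)·M_i + h_i·M_(i+1) = 6(Δ_i − Δ_(i-1)) read
  2·M_0 + 10·M_1 + 3·M_2 = 6(Δ_1 - Δ_0) = -1
Clamped end conditions give two more equations: 2h_0·M_0 + h_0·M_1 = 6(Δ_0 - S'(0)) = 9 and h_1·M_1 + 2h_1·M_2 = 6(S'(5) - Δ_1) = -20.
Solving: M_0 = 39/20, M_1 = 3/5, M_2 = -109/30.
On [0, 2], S(x) = 1 - 1·x + 39/40·x² - 9/80·x³.
With x = 1: S(1) = 69/80.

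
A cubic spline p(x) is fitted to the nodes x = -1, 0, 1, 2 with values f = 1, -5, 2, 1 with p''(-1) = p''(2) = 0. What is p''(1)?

-18

Write M_i for p''(x_i). With h_i = 1, 1, 1 and divided differences Δ_i = -6, 7, -1, the continuity of p' gives the tridiagonal system
  1·M_0 + 4·M_1 + 1·M_2 = 6(Δ_1 - Δ_0) = 78
  1·M_1 + 4·M_2 + 1·M_3 = 6(Δ_2 - Δ_1) = -48
Natural end conditions: M_0 = M_3 = 0.
Hence M_0 = 0, M_1 = 24, M_2 = -18, M_3 = 0.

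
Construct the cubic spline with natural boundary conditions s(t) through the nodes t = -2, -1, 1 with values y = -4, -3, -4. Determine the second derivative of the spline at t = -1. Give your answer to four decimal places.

Write M_i for s''(x_i). With h_i = 1, 2 and divided differences Δ_i = 1, -1/2, the continuity of s' gives the tridiagonal system
  1·M_0 + 6·M_1 + 2·M_2 = 6(Δ_1 - Δ_0) = -9
Natural end conditions: M_0 = M_2 = 0.
Solving the tridiagonal system: M_0 = 0, M_1 = -3/2, M_2 = 0.

-1.5000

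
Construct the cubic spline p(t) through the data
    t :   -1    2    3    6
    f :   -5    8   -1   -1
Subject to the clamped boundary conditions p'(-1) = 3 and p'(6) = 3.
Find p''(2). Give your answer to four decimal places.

-14.3273

Put M_i = p'' at the i-th knot. Here h = (3, 1, 3) and Δ = (13/3, -9, 0), so the interior equations h_(i-1)·M_(i-1) + 2(h_(i-1)+h_i)·M_i + h_i·M_(i+1) = 6(Δ_i − Δ_(i-1)) read
  3·M_0 + 8·M_1 + 1·M_2 = 6(Δ_1 - Δ_0) = -80
  1·M_1 + 8·M_2 + 3·M_3 = 6(Δ_2 - Δ_1) = 54
Clamped end conditions give two more equations: 2h_0·M_0 + h_0·M_1 = 6(Δ_0 - p'(-1)) = 8 and h_2·M_2 + 2h_2·M_3 = 6(p'(6) - Δ_2) = 18.
Solving the tridiagonal system: M_0 = 1402/165, M_1 = -788/55, M_2 = 502/55, M_3 = -86/55.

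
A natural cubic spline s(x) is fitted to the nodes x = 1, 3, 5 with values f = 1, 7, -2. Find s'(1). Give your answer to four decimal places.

4.8750

Write M_i for s''(x_i). With h_i = 2, 2 and divided differences Δ_i = 3, -9/2, the continuity of s' gives the tridiagonal system
  2·M_0 + 8·M_1 + 2·M_2 = 6(Δ_1 - Δ_0) = -45
Natural end conditions: M_0 = M_2 = 0.
Solving the tridiagonal system: M_0 = 0, M_1 = -45/8, M_2 = 0.
On [1, 3], s'(x) = b_0 + 2c_0·(x - 1) + 3d_0·(x - 1)² with b_0 = Δ_0 - h_0(2M_0 + M_1)/6 = 39/8, c_0 = M_0/2 = 0, d_0 = (M_1 - M_0)/(6h_0) = -15/32. So s'(1) = 39/8.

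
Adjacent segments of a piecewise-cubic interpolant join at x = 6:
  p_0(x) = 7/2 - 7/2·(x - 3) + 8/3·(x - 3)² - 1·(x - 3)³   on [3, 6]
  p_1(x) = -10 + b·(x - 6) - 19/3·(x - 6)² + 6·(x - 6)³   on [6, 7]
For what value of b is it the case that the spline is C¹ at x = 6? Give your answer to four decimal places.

-14.5000

p_0'(x) = -7/2 + 16/3·(x - 3) - 3·(x - 3)², so p_0'(6) = -29/2. On the right, p_1'(6) = b, so b = -29/2.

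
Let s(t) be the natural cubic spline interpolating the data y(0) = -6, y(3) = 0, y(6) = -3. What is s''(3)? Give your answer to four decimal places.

Write σ_i for s''(x_i). With h_i = 3, 3 and divided differences Δ_i = 2, -1, the continuity of s' gives the tridiagonal system
  3·σ_0 + 12·σ_1 + 3·σ_2 = 6(Δ_1 - Δ_0) = -18
Natural end conditions: σ_0 = σ_2 = 0.
Solving the tridiagonal system: σ_0 = 0, σ_1 = -3/2, σ_2 = 0.

-1.5000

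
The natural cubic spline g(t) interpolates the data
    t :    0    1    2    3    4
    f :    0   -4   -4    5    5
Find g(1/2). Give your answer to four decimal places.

With M_i denoting the second derivative at x_i, h_i = 1, 1, 1, 1, and Δ_i = (y_(i+1) − y_i)/h_i = -4, 0, 9, 0:
  1·M_0 + 4·M_1 + 1·M_2 = 6(Δ_1 - Δ_0) = 24
  1·M_1 + 4·M_2 + 1·M_3 = 6(Δ_2 - Δ_1) = 54
  1·M_2 + 4·M_3 + 1·M_4 = 6(Δ_3 - Δ_2) = -54
Natural end conditions: M_0 = M_4 = 0.
Solving the tridiagonal system: M_0 = 0, M_1 = 45/28, M_2 = 123/7, M_3 = -501/28, M_4 = 0.
On [0, 1], g(t) = 0 - 239/56·t + 0·t² + 15/56·t³.
With t = 1/2: g(1/2) = -941/448.

-2.1004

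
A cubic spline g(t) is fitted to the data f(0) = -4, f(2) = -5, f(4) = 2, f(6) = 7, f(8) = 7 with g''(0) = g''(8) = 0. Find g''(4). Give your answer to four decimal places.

-1.1786

Write σ_i for g''(x_i). With h_i = 2, 2, 2, 2 and divided differences Δ_i = -1/2, 7/2, 5/2, 0, the continuity of g' gives the tridiagonal system
  2·σ_0 + 8·σ_1 + 2·σ_2 = 6(Δ_1 - Δ_0) = 24
  2·σ_1 + 8·σ_2 + 2·σ_3 = 6(Δ_2 - Δ_1) = -6
  2·σ_2 + 8·σ_3 + 2·σ_4 = 6(Δ_3 - Δ_2) = -15
Natural end conditions: σ_0 = σ_4 = 0.
Hence σ_0 = 0, σ_1 = 369/112, σ_2 = -33/28, σ_3 = -177/112, σ_4 = 0.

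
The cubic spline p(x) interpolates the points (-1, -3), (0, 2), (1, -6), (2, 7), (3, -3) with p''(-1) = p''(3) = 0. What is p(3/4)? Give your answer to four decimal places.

-5.5485

With M_i denoting the second derivative at x_i, h_i = 1, 1, 1, 1, and Δ_i = (y_(i+1) − y_i)/h_i = 5, -8, 13, -10:
  1·M_0 + 4·M_1 + 1·M_2 = 6(Δ_1 - Δ_0) = -78
  1·M_1 + 4·M_2 + 1·M_3 = 6(Δ_2 - Δ_1) = 126
  1·M_2 + 4·M_3 + 1·M_4 = 6(Δ_3 - Δ_2) = -138
Natural end conditions: M_0 = M_4 = 0.
Hence M_0 = 0, M_1 = -453/14, M_2 = 360/7, M_3 = -663/14, M_4 = 0.
On [0, 1], p(x) = 2 - 81/14·x - 453/28·x² + 391/28·x³.
With x = 3/4: p(3/4) = -9943/1792.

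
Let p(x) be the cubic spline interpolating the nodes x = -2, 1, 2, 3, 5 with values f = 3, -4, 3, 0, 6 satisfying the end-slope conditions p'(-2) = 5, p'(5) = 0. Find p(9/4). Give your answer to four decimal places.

Let M_i = p''(x_i). Step sizes h_i = 3, 1, 1, 2; slopes of the chords Δ_i = (y_(i+1) - y_i)/h_i = -7/3, 7, -3, 3.
  3·M_0 + 8·M_1 + 1·M_2 = 6(Δ_1 - Δ_0) = 56
  1·M_1 + 4·M_2 + 1·M_3 = 6(Δ_2 - Δ_1) = -60
  1·M_2 + 6·M_3 + 2·M_4 = 6(Δ_3 - Δ_2) = 36
Clamped end conditions give two more equations: 2h_0·M_0 + h_0·M_1 = 6(Δ_0 - p'(-2)) = -44 and h_3·M_3 + 2h_3·M_4 = 6(p'(5) - Δ_3) = -18.
Hence M_0 = -3565/237, M_1 = 1218/79, M_2 = -1755/79, M_3 = 1062/79, M_4 = -1773/158.
On [2, 3], p(x) = 3 + 171/79·(x - 2) - 1755/158·(x - 2)² + 939/158·(x - 2)³.
With (x - 2) = 1/4: p(9/4) = 29727/10112.

2.9398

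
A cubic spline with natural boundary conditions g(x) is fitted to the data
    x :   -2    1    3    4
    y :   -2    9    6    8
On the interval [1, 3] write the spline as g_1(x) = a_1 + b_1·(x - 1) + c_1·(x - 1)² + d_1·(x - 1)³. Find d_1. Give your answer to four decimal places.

Put σ_i = g'' at the i-th knot. Here h = (3, 2, 1) and Δ = (11/3, -3/2, 2), so the interior equations h_(i-1)·σ_(i-1) + 2(h_(i-1)+h_i)·σ_i + h_i·σ_(i+1) = 6(Δ_i − Δ_(i-1)) read
  3·σ_0 + 10·σ_1 + 2·σ_2 = 6(Δ_1 - Δ_0) = -31
  2·σ_1 + 6·σ_2 + 1·σ_3 = 6(Δ_2 - Δ_1) = 21
Natural end conditions: σ_0 = σ_3 = 0.
Solving the tridiagonal system: σ_0 = 0, σ_1 = -57/14, σ_2 = 34/7, σ_3 = 0.
On [1, 3], with g_1(x) = a_1 + b_1·(x - 1) + c_1·(x - 1)² + d_1·(x - 1)³: c_1 = σ_1/2 = -57/28, d_1 = (σ_2 - σ_1)/(6h_1) = 125/168, b_1 = Δ_1 - h_1(2σ_1 + σ_2)/6 = -17/42.

0.7440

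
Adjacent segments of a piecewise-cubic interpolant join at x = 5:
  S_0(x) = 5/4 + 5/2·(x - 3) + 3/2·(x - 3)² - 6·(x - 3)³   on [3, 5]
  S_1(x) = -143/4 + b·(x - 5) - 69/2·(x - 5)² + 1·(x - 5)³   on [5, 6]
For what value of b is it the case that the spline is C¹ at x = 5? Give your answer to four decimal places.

S_0'(x) = 5/2 + 3·(x - 3) - 18·(x - 3)², so S_0'(5) = -127/2. On the right, S_1'(5) = b, so b = -127/2.

-63.5000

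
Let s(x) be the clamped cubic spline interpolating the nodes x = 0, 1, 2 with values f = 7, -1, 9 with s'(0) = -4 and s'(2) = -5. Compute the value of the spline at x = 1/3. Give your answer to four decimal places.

Let M_i = s''(x_i). Step sizes h_i = 1, 1; slopes of the chords Δ_i = (y_(i+1) - y_i)/h_i = -8, 10.
  1·M_0 + 4·M_1 + 1·M_2 = 6(Δ_1 - Δ_0) = 108
Clamped end conditions give two more equations: 2h_0·M_0 + h_0·M_1 = 6(Δ_0 - s'(0)) = -24 and h_1·M_1 + 2h_1·M_2 = 6(s'(2) - Δ_1) = -90.
Solving the tridiagonal system: M_0 = -79/2, M_1 = 55, M_2 = -145/2.
On [0, 1], s(x) = 7 - 4·x - 79/4·x² + 63/4·x³.
With x = 1/3: s(1/3) = 73/18.

4.0556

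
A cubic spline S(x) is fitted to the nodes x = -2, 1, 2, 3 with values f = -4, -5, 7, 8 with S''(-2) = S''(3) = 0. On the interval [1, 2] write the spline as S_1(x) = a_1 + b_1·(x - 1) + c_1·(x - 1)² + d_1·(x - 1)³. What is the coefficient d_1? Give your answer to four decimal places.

Put σ_i = S'' at the i-th knot. Here h = (3, 1, 1) and Δ = (-1/3, 12, 1), so the interior equations h_(i-1)·σ_(i-1) + 2(h_(i-1)+h_i)·σ_i + h_i·σ_(i+1) = 6(Δ_i − Δ_(i-1)) read
  3·σ_0 + 8·σ_1 + 1·σ_2 = 6(Δ_1 - Δ_0) = 74
  1·σ_1 + 4·σ_2 + 1·σ_3 = 6(Δ_2 - Δ_1) = -66
Natural end conditions: σ_0 = σ_3 = 0.
Solving: σ_0 = 0, σ_1 = 362/31, σ_2 = -602/31, σ_3 = 0.
On [1, 2], with S_1(x) = a_1 + b_1·(x - 1) + c_1·(x - 1)² + d_1·(x - 1)³: c_1 = σ_1/2 = 181/31, d_1 = (σ_2 - σ_1)/(6h_1) = -482/93, b_1 = Δ_1 - h_1(2σ_1 + σ_2)/6 = 1055/93.

-5.1828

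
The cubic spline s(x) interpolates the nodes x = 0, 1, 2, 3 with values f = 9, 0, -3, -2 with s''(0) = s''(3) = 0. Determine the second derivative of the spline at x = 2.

4

With m_i denoting the second derivative at x_i, h_i = 1, 1, 1, and Δ_i = (y_(i+1) − y_i)/h_i = -9, -3, 1:
  1·m_0 + 4·m_1 + 1·m_2 = 6(Δ_1 - Δ_0) = 36
  1·m_1 + 4·m_2 + 1·m_3 = 6(Δ_2 - Δ_1) = 24
Natural end conditions: m_0 = m_3 = 0.
Solving the tridiagonal system: m_0 = 0, m_1 = 8, m_2 = 4, m_3 = 0.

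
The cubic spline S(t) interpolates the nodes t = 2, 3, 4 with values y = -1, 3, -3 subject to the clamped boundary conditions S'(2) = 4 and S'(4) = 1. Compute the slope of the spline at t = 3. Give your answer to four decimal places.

Put m_i = S'' at the i-th knot. Here h = (1, 1) and Δ = (4, -6), so the interior equations h_(i-1)·m_(i-1) + 2(h_(i-1)+h_i)·m_i + h_i·m_(i+1) = 6(Δ_i − Δ_(i-1)) read
  1·m_0 + 4·m_1 + 1·m_2 = 6(Δ_1 - Δ_0) = -60
Clamped end conditions give two more equations: 2h_0·m_0 + h_0·m_1 = 6(Δ_0 - S'(2)) = 0 and h_1·m_1 + 2h_1·m_2 = 6(S'(4) - Δ_1) = 42.
Forward elimination and back-substitution give m_0 = 27/2, m_1 = -27, m_2 = 69/2.
On [3, 4], S'(t) = b_1 + 2c_1·(t - 3) + 3d_1·(t - 3)² with b_1 = Δ_1 - h_1(2m_1 + m_2)/6 = -11/4, c_1 = m_1/2 = -27/2, d_1 = (m_2 - m_1)/(6h_1) = 41/4. So S'(3) = -11/4.

-2.7500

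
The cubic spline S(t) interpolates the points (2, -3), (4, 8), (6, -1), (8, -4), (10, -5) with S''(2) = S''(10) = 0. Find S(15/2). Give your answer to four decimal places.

-3.8711

With M_i denoting the second derivative at x_i, h_i = 2, 2, 2, 2, and Δ_i = (y_(i+1) − y_i)/h_i = 11/2, -9/2, -3/2, -1/2:
  2·M_0 + 8·M_1 + 2·M_2 = 6(Δ_1 - Δ_0) = -60
  2·M_1 + 8·M_2 + 2·M_3 = 6(Δ_2 - Δ_1) = 18
  2·M_2 + 8·M_3 + 2·M_4 = 6(Δ_3 - Δ_2) = 6
Natural end conditions: M_0 = M_4 = 0.
Solving the tridiagonal system: M_0 = 0, M_1 = -69/8, M_2 = 9/2, M_3 = -3/8, M_4 = 0.
On [6, 8], S(t) = -1 - 35/8·(t - 6) + 9/4·(t - 6)² - 13/32·(t - 6)³.
With (t - 6) = 3/2: S(15/2) = -991/256.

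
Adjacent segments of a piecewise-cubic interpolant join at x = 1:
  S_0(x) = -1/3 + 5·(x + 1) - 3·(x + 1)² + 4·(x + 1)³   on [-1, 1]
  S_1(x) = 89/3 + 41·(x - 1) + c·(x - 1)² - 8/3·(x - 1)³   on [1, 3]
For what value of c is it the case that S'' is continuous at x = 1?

S_0''(x) = -6 + 24·(x + 1), so S_0''(1) = 42. On the right, S_1''(1) = 2c, so c = 21.

21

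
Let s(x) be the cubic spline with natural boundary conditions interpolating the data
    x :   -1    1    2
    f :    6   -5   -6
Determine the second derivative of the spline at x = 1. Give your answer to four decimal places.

4.5000

Put m_i = s'' at the i-th knot. Here h = (2, 1) and Δ = (-11/2, -1), so the interior equations h_(i-1)·m_(i-1) + 2(h_(i-1)+h_i)·m_i + h_i·m_(i+1) = 6(Δ_i − Δ_(i-1)) read
  2·m_0 + 6·m_1 + 1·m_2 = 6(Δ_1 - Δ_0) = 27
Natural end conditions: m_0 = m_2 = 0.
Solving the tridiagonal system: m_0 = 0, m_1 = 9/2, m_2 = 0.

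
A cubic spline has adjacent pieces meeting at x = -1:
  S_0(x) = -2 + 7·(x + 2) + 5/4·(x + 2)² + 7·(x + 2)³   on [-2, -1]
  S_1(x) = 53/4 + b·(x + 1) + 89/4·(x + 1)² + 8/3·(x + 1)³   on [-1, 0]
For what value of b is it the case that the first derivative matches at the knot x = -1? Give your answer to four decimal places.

S_0'(x) = 7 + 5/2·(x + 2) + 21·(x + 2)², so S_0'(-1) = 61/2. On the right, S_1'(-1) = b, so b = 61/2.

30.5000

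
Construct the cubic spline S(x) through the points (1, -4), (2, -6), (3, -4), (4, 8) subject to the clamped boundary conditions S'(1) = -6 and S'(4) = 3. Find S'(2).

-1

Let σ_i = S''(x_i). Step sizes h_i = 1, 1, 1; slopes of the chords Δ_i = (y_(i+1) - y_i)/h_i = -2, 2, 12.
  1·σ_0 + 4·σ_1 + 1·σ_2 = 6(Δ_1 - Δ_0) = 24
  1·σ_1 + 4·σ_2 + 1·σ_3 = 6(Δ_2 - Δ_1) = 60
Clamped end conditions give two more equations: 2h_0·σ_0 + h_0·σ_1 = 6(Δ_0 - S'(1)) = 24 and h_2·σ_2 + 2h_2·σ_3 = 6(S'(4) - Δ_2) = -54.
Solving the tridiagonal system: σ_0 = 14, σ_1 = -4, σ_2 = 26, σ_3 = -40.
On [2, 3], S'(x) = b_1 + 2c_1·(x - 2) + 3d_1·(x - 2)² with b_1 = Δ_1 - h_1(2σ_1 + σ_2)/6 = -1, c_1 = σ_1/2 = -2, d_1 = (σ_2 - σ_1)/(6h_1) = 5. So S'(2) = -1.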